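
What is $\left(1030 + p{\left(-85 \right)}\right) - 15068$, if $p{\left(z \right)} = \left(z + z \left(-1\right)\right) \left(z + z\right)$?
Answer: $-14038$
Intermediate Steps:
$p{\left(z \right)} = 0$ ($p{\left(z \right)} = \left(z - z\right) 2 z = 0 \cdot 2 z = 0$)
$\left(1030 + p{\left(-85 \right)}\right) - 15068 = \left(1030 + 0\right) - 15068 = 1030 - 15068 = -14038$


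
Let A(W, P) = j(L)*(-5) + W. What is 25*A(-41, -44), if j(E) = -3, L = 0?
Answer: -650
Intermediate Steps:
A(W, P) = 15 + W (A(W, P) = -3*(-5) + W = 15 + W)
25*A(-41, -44) = 25*(15 - 41) = 25*(-26) = -650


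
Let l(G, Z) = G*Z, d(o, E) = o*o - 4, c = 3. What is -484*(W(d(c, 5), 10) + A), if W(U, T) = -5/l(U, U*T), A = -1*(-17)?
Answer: -205458/25 ≈ -8218.3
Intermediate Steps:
A = 17
d(o, E) = -4 + o² (d(o, E) = o² - 4 = -4 + o²)
W(U, T) = -5/(T*U²) (W(U, T) = -5*1/(T*U²) = -5/(T*U²))
-484*(W(d(c, 5), 10) + A) = -484*(-5/(10*(-4 + 3²)²) + 17) = -484*(-5*⅒/(-4 + 9)² + 17) = -484*(-5*⅒/5² + 17) = -484*(-5*⅒*1/25 + 17) = -484*(-1/50 + 17) = -484*849/50 = -205458/25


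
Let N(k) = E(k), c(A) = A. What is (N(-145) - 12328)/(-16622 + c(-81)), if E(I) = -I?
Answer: 12183/16703 ≈ 0.72939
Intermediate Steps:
N(k) = -k
(N(-145) - 12328)/(-16622 + c(-81)) = (-1*(-145) - 12328)/(-16622 - 81) = (145 - 12328)/(-16703) = -12183*(-1/16703) = 12183/16703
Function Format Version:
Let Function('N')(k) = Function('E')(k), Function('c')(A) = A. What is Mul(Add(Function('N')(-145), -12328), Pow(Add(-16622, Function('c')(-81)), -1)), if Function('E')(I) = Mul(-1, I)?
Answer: Rational(12183, 16703) ≈ 0.72939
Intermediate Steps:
Function('N')(k) = Mul(-1, k)
Mul(Add(Function('N')(-145), -12328), Pow(Add(-16622, Function('c')(-81)), -1)) = Mul(Add(Mul(-1, -145), -12328), Pow(Add(-16622, -81), -1)) = Mul(Add(145, -12328), Pow(-16703, -1)) = Mul(-12183, Rational(-1, 16703)) = Rational(12183, 16703)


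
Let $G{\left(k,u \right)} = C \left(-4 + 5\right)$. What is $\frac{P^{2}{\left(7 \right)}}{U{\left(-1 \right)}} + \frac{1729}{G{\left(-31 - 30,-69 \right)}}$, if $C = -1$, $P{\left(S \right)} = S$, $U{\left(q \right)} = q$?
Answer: $-1778$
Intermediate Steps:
$G{\left(k,u \right)} = -1$ ($G{\left(k,u \right)} = - (-4 + 5) = \left(-1\right) 1 = -1$)
$\frac{P^{2}{\left(7 \right)}}{U{\left(-1 \right)}} + \frac{1729}{G{\left(-31 - 30,-69 \right)}} = \frac{7^{2}}{-1} + \frac{1729}{-1} = 49 \left(-1\right) + 1729 \left(-1\right) = -49 - 1729 = -1778$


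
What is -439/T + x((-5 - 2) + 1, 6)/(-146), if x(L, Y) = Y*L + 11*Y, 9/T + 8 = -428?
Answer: 13972357/657 ≈ 21267.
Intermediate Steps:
T = -9/436 (T = 9/(-8 - 428) = 9/(-436) = 9*(-1/436) = -9/436 ≈ -0.020642)
x(L, Y) = 11*Y + L*Y (x(L, Y) = L*Y + 11*Y = 11*Y + L*Y)
-439/T + x((-5 - 2) + 1, 6)/(-146) = -439/(-9/436) + (6*(11 + ((-5 - 2) + 1)))/(-146) = -439*(-436/9) + (6*(11 + (-7 + 1)))*(-1/146) = 191404/9 + (6*(11 - 6))*(-1/146) = 191404/9 + (6*5)*(-1/146) = 191404/9 + 30*(-1/146) = 191404/9 - 15/73 = 13972357/657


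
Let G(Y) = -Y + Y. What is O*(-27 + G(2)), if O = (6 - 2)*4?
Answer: -432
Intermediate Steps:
O = 16 (O = 4*4 = 16)
G(Y) = 0
O*(-27 + G(2)) = 16*(-27 + 0) = 16*(-27) = -432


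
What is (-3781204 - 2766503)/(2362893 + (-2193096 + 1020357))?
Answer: -2182569/396718 ≈ -5.5016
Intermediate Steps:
(-3781204 - 2766503)/(2362893 + (-2193096 + 1020357)) = -6547707/(2362893 - 1172739) = -6547707/1190154 = -6547707*1/1190154 = -2182569/396718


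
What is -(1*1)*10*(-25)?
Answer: 250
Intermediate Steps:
-(1*1)*10*(-25) = -1*10*(-25) = -10*(-25) = -1*(-250) = 250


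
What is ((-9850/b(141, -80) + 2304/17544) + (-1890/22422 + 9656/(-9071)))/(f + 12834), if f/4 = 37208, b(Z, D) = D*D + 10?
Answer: -20284514968050/1283933021350297261 ≈ -1.5799e-5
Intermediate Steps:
b(Z, D) = 10 + D² (b(Z, D) = D² + 10 = 10 + D²)
f = 148832 (f = 4*37208 = 148832)
((-9850/b(141, -80) + 2304/17544) + (-1890/22422 + 9656/(-9071)))/(f + 12834) = ((-9850/(10 + (-80)²) + 2304/17544) + (-1890/22422 + 9656/(-9071)))/(148832 + 12834) = ((-9850/(10 + 6400) + 2304*(1/17544)) + (-1890*1/22422 + 9656*(-1/9071)))/161666 = ((-9850/6410 + 96/731) + (-315/3737 - 9656/9071))*(1/161666) = ((-9850*1/6410 + 96/731) - 38941837/33898327)*(1/161666) = ((-985/641 + 96/731) - 38941837/33898327)*(1/161666) = (-658499/468571 - 38941837/33898327)*(1/161666) = -40569029936100/15883772980717*1/161666 = -20284514968050/1283933021350297261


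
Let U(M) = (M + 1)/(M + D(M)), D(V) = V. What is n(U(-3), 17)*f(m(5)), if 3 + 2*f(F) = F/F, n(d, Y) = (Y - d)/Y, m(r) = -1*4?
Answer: -50/51 ≈ -0.98039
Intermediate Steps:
U(M) = (1 + M)/(2*M) (U(M) = (M + 1)/(M + M) = (1 + M)/((2*M)) = (1 + M)*(1/(2*M)) = (1 + M)/(2*M))
m(r) = -4
n(d, Y) = (Y - d)/Y
f(F) = -1 (f(F) = -3/2 + (F/F)/2 = -3/2 + (½)*1 = -3/2 + ½ = -1)
n(U(-3), 17)*f(m(5)) = ((17 - (1 - 3)/(2*(-3)))/17)*(-1) = ((17 - (-1)*(-2)/(2*3))/17)*(-1) = ((17 - 1*⅓)/17)*(-1) = ((17 - ⅓)/17)*(-1) = ((1/17)*(50/3))*(-1) = (50/51)*(-1) = -50/51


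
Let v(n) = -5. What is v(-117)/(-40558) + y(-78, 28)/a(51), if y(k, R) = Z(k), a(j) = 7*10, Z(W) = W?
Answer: -225941/202790 ≈ -1.1142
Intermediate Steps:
a(j) = 70
y(k, R) = k
v(-117)/(-40558) + y(-78, 28)/a(51) = -5/(-40558) - 78/70 = -5*(-1/40558) - 78*1/70 = 5/40558 - 39/35 = -225941/202790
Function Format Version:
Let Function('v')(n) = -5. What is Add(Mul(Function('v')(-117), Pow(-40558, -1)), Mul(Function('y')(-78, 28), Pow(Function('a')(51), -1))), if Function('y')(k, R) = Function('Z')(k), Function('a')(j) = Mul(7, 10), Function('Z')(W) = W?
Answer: Rational(-225941, 202790) ≈ -1.1142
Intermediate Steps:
Function('a')(j) = 70
Function('y')(k, R) = k
Add(Mul(Function('v')(-117), Pow(-40558, -1)), Mul(Function('y')(-78, 28), Pow(Function('a')(51), -1))) = Add(Mul(-5, Pow(-40558, -1)), Mul(-78, Pow(70, -1))) = Add(Mul(-5, Rational(-1, 40558)), Mul(-78, Rational(1, 70))) = Add(Rational(5, 40558), Rational(-39, 35)) = Rational(-225941, 202790)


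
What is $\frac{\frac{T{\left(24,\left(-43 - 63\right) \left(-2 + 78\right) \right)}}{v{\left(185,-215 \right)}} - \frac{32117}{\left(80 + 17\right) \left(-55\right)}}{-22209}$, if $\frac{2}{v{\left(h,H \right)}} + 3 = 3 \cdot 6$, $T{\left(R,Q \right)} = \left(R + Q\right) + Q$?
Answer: $\frac{643688983}{118485015} \approx 5.4327$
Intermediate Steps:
$T{\left(R,Q \right)} = R + 2 Q$ ($T{\left(R,Q \right)} = \left(Q + R\right) + Q = R + 2 Q$)
$v{\left(h,H \right)} = \frac{2}{15}$ ($v{\left(h,H \right)} = \frac{2}{-3 + 3 \cdot 6} = \frac{2}{-3 + 18} = \frac{2}{15}$)
$\frac{\frac{T{\left(24,\left(-43 - 63\right) \left(-2 + 78\right) \right)}}{v{\left(185,-215 \right)}} - \frac{32117}{\left(80 + 17\right) \left(-55\right)}}{-22209} = \frac{\frac{24 + 2 \left(-43 - 63\right) \left(-2 + 78\right)}{\frac{2}{15}} - \frac{32117}{\left(80 + 17\right) \left(-55\right)}}{-22209} = \left(\left(24 + 2 \left(\left(-106\right) 76\right)\right) \frac{15}{2} - \frac{32117}{97 \left(-55\right)}\right) \left(- \frac{1}{22209}\right) = \left(\left(24 + 2 \left(-8056\right)\right) \frac{15}{2} - \frac{32117}{-5335}\right) \left(- \frac{1}{22209}\right) = \left(\left(24 - 16112\right) \frac{15}{2} - - \frac{32117}{5335}\right) \left(- \frac{1}{22209}\right) = \left(\left(-16088\right) \frac{15}{2} + \frac{32117}{5335}\right) \left(- \frac{1}{22209}\right) = \left(-120660 + \frac{32117}{5335}\right) \left(- \frac{1}{22209}\right) = \left(- \frac{643688983}{5335}\right) \left(- \frac{1}{22209}\right) = \frac{643688983}{118485015}$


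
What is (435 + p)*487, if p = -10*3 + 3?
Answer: 198696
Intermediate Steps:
p = -27 (p = -30 + 3 = -27)
(435 + p)*487 = (435 - 27)*487 = 408*487 = 198696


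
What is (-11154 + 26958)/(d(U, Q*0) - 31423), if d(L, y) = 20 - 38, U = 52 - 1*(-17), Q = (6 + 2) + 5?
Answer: -15804/31441 ≈ -0.50266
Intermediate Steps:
Q = 13 (Q = 8 + 5 = 13)
U = 69 (U = 52 + 17 = 69)
d(L, y) = -18
(-11154 + 26958)/(d(U, Q*0) - 31423) = (-11154 + 26958)/(-18 - 31423) = 15804/(-31441) = 15804*(-1/31441) = -15804/31441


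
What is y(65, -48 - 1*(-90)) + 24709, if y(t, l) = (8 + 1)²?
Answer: 24790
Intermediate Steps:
y(t, l) = 81 (y(t, l) = 9² = 81)
y(65, -48 - 1*(-90)) + 24709 = 81 + 24709 = 24790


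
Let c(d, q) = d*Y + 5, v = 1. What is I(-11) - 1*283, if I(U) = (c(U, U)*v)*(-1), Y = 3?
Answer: -255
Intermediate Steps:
c(d, q) = 5 + 3*d (c(d, q) = d*3 + 5 = 3*d + 5 = 5 + 3*d)
I(U) = -5 - 3*U (I(U) = ((5 + 3*U)*1)*(-1) = (5 + 3*U)*(-1) = -5 - 3*U)
I(-11) - 1*283 = (-5 - 3*(-11)) - 1*283 = (-5 + 33) - 283 = 28 - 283 = -255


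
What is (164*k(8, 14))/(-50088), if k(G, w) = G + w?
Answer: -451/6261 ≈ -0.072033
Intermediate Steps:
(164*k(8, 14))/(-50088) = (164*(8 + 14))/(-50088) = (164*22)*(-1/50088) = 3608*(-1/50088) = -451/6261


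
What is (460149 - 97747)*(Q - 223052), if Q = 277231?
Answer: 19634577958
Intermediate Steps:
(460149 - 97747)*(Q - 223052) = (460149 - 97747)*(277231 - 223052) = 362402*54179 = 19634577958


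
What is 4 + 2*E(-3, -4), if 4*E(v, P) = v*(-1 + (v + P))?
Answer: 16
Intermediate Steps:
E(v, P) = v*(-1 + P + v)/4 (E(v, P) = (v*(-1 + (v + P)))/4 = (v*(-1 + (P + v)))/4 = (v*(-1 + P + v))/4 = v*(-1 + P + v)/4)
4 + 2*E(-3, -4) = 4 + 2*((¼)*(-3)*(-1 - 4 - 3)) = 4 + 2*((¼)*(-3)*(-8)) = 4 + 2*6 = 4 + 12 = 16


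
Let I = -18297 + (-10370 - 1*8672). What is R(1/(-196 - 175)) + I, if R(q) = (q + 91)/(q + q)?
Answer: -54219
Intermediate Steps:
I = -37339 (I = -18297 + (-10370 - 8672) = -18297 - 19042 = -37339)
R(q) = (91 + q)/(2*q) (R(q) = (91 + q)/((2*q)) = (91 + q)*(1/(2*q)) = (91 + q)/(2*q))
R(1/(-196 - 175)) + I = (91 + 1/(-196 - 175))/(2*(1/(-196 - 175))) - 37339 = (91 + 1/(-371))/(2*(1/(-371))) - 37339 = (91 - 1/371)/(2*(-1/371)) - 37339 = (1/2)*(-371)*(33760/371) - 37339 = -16880 - 37339 = -54219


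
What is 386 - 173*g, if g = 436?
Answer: -75042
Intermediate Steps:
386 - 173*g = 386 - 173*436 = 386 - 75428 = -75042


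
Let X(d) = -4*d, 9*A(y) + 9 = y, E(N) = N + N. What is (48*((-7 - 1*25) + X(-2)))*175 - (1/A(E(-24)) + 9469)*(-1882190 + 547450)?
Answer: 240126573520/19 ≈ 1.2638e+10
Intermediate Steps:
E(N) = 2*N
A(y) = -1 + y/9
(48*((-7 - 1*25) + X(-2)))*175 - (1/A(E(-24)) + 9469)*(-1882190 + 547450) = (48*((-7 - 1*25) - 4*(-2)))*175 - (1/(-1 + (2*(-24))/9) + 9469)*(-1882190 + 547450) = (48*((-7 - 25) + 8))*175 - (1/(-1 + (1/9)*(-48)) + 9469)*(-1334740) = (48*(-32 + 8))*175 - (1/(-1 - 16/3) + 9469)*(-1334740) = (48*(-24))*175 - (1/(-19/3) + 9469)*(-1334740) = -1152*175 - (-3/19 + 9469)*(-1334740) = -201600 - 179908*(-1334740)/19 = -201600 - 1*(-240130403920/19) = -201600 + 240130403920/19 = 240126573520/19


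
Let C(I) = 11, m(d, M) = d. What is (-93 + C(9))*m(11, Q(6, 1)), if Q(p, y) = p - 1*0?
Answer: -902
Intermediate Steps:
Q(p, y) = p (Q(p, y) = p + 0 = p)
(-93 + C(9))*m(11, Q(6, 1)) = (-93 + 11)*11 = -82*11 = -902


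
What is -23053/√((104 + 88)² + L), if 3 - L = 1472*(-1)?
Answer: -23053*√38339/38339 ≈ -117.74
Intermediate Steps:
L = 1475 (L = 3 - 1472*(-1) = 3 - 1*(-1472) = 3 + 1472 = 1475)
-23053/√((104 + 88)² + L) = -23053/√((104 + 88)² + 1475) = -23053/√(192² + 1475) = -23053/√(36864 + 1475) = -23053*√38339/38339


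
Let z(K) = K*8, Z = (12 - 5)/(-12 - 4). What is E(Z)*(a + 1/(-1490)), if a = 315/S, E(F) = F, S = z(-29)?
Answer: 1643537/2765440 ≈ 0.59431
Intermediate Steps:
Z = -7/16 (Z = 7/(-16) = 7*(-1/16) = -7/16 ≈ -0.43750)
z(K) = 8*K
S = -232 (S = 8*(-29) = -232)
a = -315/232 (a = 315/(-232) = 315*(-1/232) = -315/232 ≈ -1.3578)
E(Z)*(a + 1/(-1490)) = -7*(-315/232 + 1/(-1490))/16 = -7*(-315/232 - 1/1490)/16 = -7/16*(-234791/172840) = 1643537/2765440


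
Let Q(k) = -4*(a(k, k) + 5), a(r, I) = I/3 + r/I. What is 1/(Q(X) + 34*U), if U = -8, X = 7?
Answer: -3/916 ≈ -0.0032751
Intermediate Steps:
a(r, I) = I/3 + r/I (a(r, I) = I*(⅓) + r/I = I/3 + r/I)
Q(k) = -24 - 4*k/3 (Q(k) = -4*((k/3 + k/k) + 5) = -4*((k/3 + 1) + 5) = -4*((1 + k/3) + 5) = -4*(6 + k/3) = -24 - 4*k/3)
1/(Q(X) + 34*U) = 1/((-24 - 4/3*7) + 34*(-8)) = 1/((-24 - 28/3) - 272) = 1/(-100/3 - 272) = 1/(-916/3) = -3/916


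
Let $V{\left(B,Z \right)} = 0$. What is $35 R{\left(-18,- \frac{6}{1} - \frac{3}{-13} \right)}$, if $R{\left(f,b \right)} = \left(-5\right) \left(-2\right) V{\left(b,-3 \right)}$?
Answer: $0$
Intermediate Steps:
$R{\left(f,b \right)} = 0$ ($R{\left(f,b \right)} = \left(-5\right) \left(-2\right) 0 = 10 \cdot 0 = 0$)
$35 R{\left(-18,- \frac{6}{1} - \frac{3}{-13} \right)} = 35 \cdot 0 = 0$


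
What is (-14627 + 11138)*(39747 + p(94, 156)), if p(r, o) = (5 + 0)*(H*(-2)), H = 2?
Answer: -138607503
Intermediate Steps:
p(r, o) = -20 (p(r, o) = (5 + 0)*(2*(-2)) = 5*(-4) = -20)
(-14627 + 11138)*(39747 + p(94, 156)) = (-14627 + 11138)*(39747 - 20) = -3489*39727 = -138607503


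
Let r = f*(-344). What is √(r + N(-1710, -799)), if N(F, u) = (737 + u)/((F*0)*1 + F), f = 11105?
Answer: I*√310289244055/285 ≈ 1954.5*I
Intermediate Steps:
N(F, u) = (737 + u)/F (N(F, u) = (737 + u)/(0*1 + F) = (737 + u)/(0 + F) = (737 + u)/F)
r = -3820120 (r = 11105*(-344) = -3820120)
√(r + N(-1710, -799)) = √(-3820120 + (737 - 799)/(-1710)) = √(-3820120 - 1/1710*(-62)) = √(-3820120 + 31/855) = √(-3266202569/855) = I*√310289244055/285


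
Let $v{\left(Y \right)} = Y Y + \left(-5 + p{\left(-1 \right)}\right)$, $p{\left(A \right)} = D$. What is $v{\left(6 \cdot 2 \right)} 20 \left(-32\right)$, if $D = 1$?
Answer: $-89600$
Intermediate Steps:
$p{\left(A \right)} = 1$
$v{\left(Y \right)} = -4 + Y^{2}$ ($v{\left(Y \right)} = Y Y + \left(-5 + 1\right) = Y^{2} - 4 = -4 + Y^{2}$)
$v{\left(6 \cdot 2 \right)} 20 \left(-32\right) = \left(-4 + \left(6 \cdot 2\right)^{2}\right) 20 \left(-32\right) = \left(-4 + 12^{2}\right) 20 \left(-32\right) = \left(-4 + 144\right) 20 \left(-32\right) = 140 \cdot 20 \left(-32\right) = 2800 \left(-32\right) = -89600$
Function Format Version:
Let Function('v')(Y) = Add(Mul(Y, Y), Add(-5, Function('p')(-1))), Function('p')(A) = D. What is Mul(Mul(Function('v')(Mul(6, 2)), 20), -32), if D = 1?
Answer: -89600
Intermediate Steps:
Function('p')(A) = 1
Function('v')(Y) = Add(-4, Pow(Y, 2)) (Function('v')(Y) = Add(Mul(Y, Y), Add(-5, 1)) = Add(Pow(Y, 2), -4) = Add(-4, Pow(Y, 2)))
Mul(Mul(Function('v')(Mul(6, 2)), 20), -32) = Mul(Mul(Add(-4, Pow(Mul(6, 2), 2)), 20), -32) = Mul(Mul(Add(-4, Pow(12, 2)), 20), -32) = Mul(Mul(Add(-4, 144), 20), -32) = Mul(Mul(140, 20), -32) = Mul(2800, -32) = -89600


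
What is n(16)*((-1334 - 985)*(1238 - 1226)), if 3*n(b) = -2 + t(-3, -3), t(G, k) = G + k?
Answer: 74208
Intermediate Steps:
n(b) = -8/3 (n(b) = (-2 + (-3 - 3))/3 = (-2 - 6)/3 = (1/3)*(-8) = -8/3)
n(16)*((-1334 - 985)*(1238 - 1226)) = -8*(-1334 - 985)*(1238 - 1226)/3 = -(-6184)*12 = -8/3*(-27828) = 74208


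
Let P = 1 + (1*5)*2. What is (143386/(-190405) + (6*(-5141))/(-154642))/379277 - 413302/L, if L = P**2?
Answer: -2307808800084643226781/675643632721147585 ≈ -3415.7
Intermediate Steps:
P = 11 (P = 1 + 5*2 = 1 + 10 = 11)
L = 121 (L = 11**2 = 121)
(143386/(-190405) + (6*(-5141))/(-154642))/379277 - 413302/L = (143386/(-190405) + (6*(-5141))/(-154642))/379277 - 413302/121 = (143386*(-1/190405) - 30846*(-1/154642))*(1/379277) - 413302*1/121 = (-143386/190405 + 15423/77321)*(1/379277) - 413302/121 = -8150132591/14722305005*1/379277 - 413302/121 = -8150132591/5583831675381385 - 413302/121 = -2307808800084643226781/675643632721147585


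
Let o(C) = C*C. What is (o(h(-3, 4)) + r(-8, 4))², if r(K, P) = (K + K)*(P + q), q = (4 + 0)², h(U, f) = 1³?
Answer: 101761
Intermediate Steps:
h(U, f) = 1
q = 16 (q = 4² = 16)
r(K, P) = 2*K*(16 + P) (r(K, P) = (K + K)*(P + 16) = (2*K)*(16 + P) = 2*K*(16 + P))
o(C) = C²
(o(h(-3, 4)) + r(-8, 4))² = (1² + 2*(-8)*(16 + 4))² = (1 + 2*(-8)*20)² = (1 - 320)² = (-319)² = 101761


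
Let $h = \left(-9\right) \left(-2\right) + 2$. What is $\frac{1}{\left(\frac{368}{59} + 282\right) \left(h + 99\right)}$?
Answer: $\frac{59}{2023714} \approx 2.9154 \cdot 10^{-5}$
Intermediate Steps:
$h = 20$ ($h = 18 + 2 = 20$)
$\frac{1}{\left(\frac{368}{59} + 282\right) \left(h + 99\right)} = \frac{1}{\left(\frac{368}{59} + 282\right) \left(20 + 99\right)} = \frac{1}{\left(368 \cdot \frac{1}{59} + 282\right) 119} = \frac{1}{\left(\frac{368}{59} + 282\right) 119} = \frac{1}{\frac{17006}{59} \cdot 119} = \frac{1}{\frac{2023714}{59}} = \frac{59}{2023714}$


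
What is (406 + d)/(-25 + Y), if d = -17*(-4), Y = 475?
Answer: 79/75 ≈ 1.0533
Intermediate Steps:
d = 68
(406 + d)/(-25 + Y) = (406 + 68)/(-25 + 475) = 474/450 = 474*(1/450) = 79/75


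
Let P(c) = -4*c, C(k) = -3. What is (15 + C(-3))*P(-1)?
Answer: 48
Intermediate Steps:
(15 + C(-3))*P(-1) = (15 - 3)*(-4*(-1)) = 12*4 = 48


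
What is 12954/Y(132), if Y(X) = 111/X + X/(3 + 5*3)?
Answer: 1709928/1079 ≈ 1584.7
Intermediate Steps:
Y(X) = 111/X + X/18 (Y(X) = 111/X + X/(3 + 15) = 111/X + X/18)
12954/Y(132) = 12954/(111/132 + (1/18)*132) = 12954/(111*(1/132) + 22/3) = 12954/(37/44 + 22/3) = 12954/(1079/132) = 12954*(132/1079) = 1709928/1079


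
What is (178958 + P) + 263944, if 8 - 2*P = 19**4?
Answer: 755491/2 ≈ 3.7775e+5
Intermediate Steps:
P = -130313/2 (P = 4 - 1/2*19**4 = 4 - 1/2*130321 = 4 - 130321/2 = -130313/2 ≈ -65157.)
(178958 + P) + 263944 = (178958 - 130313/2) + 263944 = 227603/2 + 263944 = 755491/2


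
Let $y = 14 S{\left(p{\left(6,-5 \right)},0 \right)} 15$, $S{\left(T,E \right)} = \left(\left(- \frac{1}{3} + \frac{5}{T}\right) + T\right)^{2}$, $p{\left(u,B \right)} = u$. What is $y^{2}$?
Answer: $\frac{314885025}{4} \approx 7.8721 \cdot 10^{7}$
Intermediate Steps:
$S{\left(T,E \right)} = \left(- \frac{1}{3} + T + \frac{5}{T}\right)^{2}$ ($S{\left(T,E \right)} = \left(\left(\left(-1\right) \frac{1}{3} + \frac{5}{T}\right) + T\right)^{2} = \left(\left(- \frac{1}{3} + \frac{5}{T}\right) + T\right)^{2} = \left(- \frac{1}{3} + T + \frac{5}{T}\right)^{2}$)
$y = \frac{17745}{2}$ ($y = 14 \frac{\left(15 - 6 + 3 \cdot 6^{2}\right)^{2}}{9 \cdot 36} \cdot 15 = 14 \cdot \frac{1}{9} \cdot \frac{1}{36} \left(15 - 6 + 3 \cdot 36\right)^{2} \cdot 15 = 14 \cdot \frac{1}{9} \cdot \frac{1}{36} \left(15 - 6 + 108\right)^{2} \cdot 15 = 14 \cdot \frac{1}{9} \cdot \frac{1}{36} \cdot 117^{2} \cdot 15 = 14 \cdot \frac{1}{9} \cdot \frac{1}{36} \cdot 13689 \cdot 15 = 14 \cdot \frac{169}{4} \cdot 15 = \frac{1183}{2} \cdot 15 = \frac{17745}{2} \approx 8872.5$)
$y^{2} = \left(\frac{17745}{2}\right)^{2} = \frac{314885025}{4}$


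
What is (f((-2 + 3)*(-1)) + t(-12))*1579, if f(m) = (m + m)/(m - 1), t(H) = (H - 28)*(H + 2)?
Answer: 633179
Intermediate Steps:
t(H) = (-28 + H)*(2 + H)
f(m) = 2*m/(-1 + m) (f(m) = (2*m)/(-1 + m) = 2*m/(-1 + m))
(f((-2 + 3)*(-1)) + t(-12))*1579 = (2*((-2 + 3)*(-1))/(-1 + (-2 + 3)*(-1)) + (-56 + (-12)**2 - 26*(-12)))*1579 = (2*(1*(-1))/(-1 + 1*(-1)) + (-56 + 144 + 312))*1579 = (2*(-1)/(-1 - 1) + 400)*1579 = (2*(-1)/(-2) + 400)*1579 = (2*(-1)*(-1/2) + 400)*1579 = (1 + 400)*1579 = 401*1579 = 633179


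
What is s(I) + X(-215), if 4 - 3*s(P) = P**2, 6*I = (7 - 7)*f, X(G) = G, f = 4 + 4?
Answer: -641/3 ≈ -213.67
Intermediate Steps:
f = 8
I = 0 (I = ((7 - 7)*8)/6 = (0*8)/6 = (1/6)*0 = 0)
s(P) = 4/3 - P**2/3
s(I) + X(-215) = (4/3 - 1/3*0**2) - 215 = (4/3 - 1/3*0) - 215 = (4/3 + 0) - 215 = 4/3 - 215 = -641/3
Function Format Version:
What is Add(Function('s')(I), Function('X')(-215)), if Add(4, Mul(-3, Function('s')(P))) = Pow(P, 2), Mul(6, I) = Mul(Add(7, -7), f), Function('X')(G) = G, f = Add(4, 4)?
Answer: Rational(-641, 3) ≈ -213.67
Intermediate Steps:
f = 8
I = 0 (I = Mul(Rational(1, 6), Mul(Add(7, -7), 8)) = Mul(Rational(1, 6), Mul(0, 8)) = Mul(Rational(1, 6), 0) = 0)
Function('s')(P) = Add(Rational(4, 3), Mul(Rational(-1, 3), Pow(P, 2)))
Add(Function('s')(I), Function('X')(-215)) = Add(Add(Rational(4, 3), Mul(Rational(-1, 3), Pow(0, 2))), -215) = Add(Add(Rational(4, 3), Mul(Rational(-1, 3), 0)), -215) = Add(Add(Rational(4, 3), 0), -215) = Add(Rational(4, 3), -215) = Rational(-641, 3)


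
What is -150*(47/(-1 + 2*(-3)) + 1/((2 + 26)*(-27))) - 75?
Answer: 117475/126 ≈ 932.34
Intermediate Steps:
-150*(47/(-1 + 2*(-3)) + 1/((2 + 26)*(-27))) - 75 = -150*(47/(-1 - 6) - 1/27/28) - 75 = -150*(47/(-7) + (1/28)*(-1/27)) - 75 = -150*(47*(-⅐) - 1/756) - 75 = -150*(-47/7 - 1/756) - 75 = -150*(-5077/756) - 75 = 126925/126 - 75 = 117475/126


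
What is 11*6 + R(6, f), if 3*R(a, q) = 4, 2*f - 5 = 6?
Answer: 202/3 ≈ 67.333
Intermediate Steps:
f = 11/2 (f = 5/2 + (½)*6 = 5/2 + 3 = 11/2 ≈ 5.5000)
R(a, q) = 4/3 (R(a, q) = (⅓)*4 = 4/3)
11*6 + R(6, f) = 11*6 + 4/3 = 66 + 4/3 = 202/3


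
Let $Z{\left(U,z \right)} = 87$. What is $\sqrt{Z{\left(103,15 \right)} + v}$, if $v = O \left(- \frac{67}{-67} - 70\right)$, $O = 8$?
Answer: $i \sqrt{465} \approx 21.564 i$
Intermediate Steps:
$v = -552$ ($v = 8 \left(- \frac{67}{-67} - 70\right) = 8 \left(\left(-67\right) \left(- \frac{1}{67}\right) - 70\right) = 8 \left(1 - 70\right) = 8 \left(-69\right) = -552$)
$\sqrt{Z{\left(103,15 \right)} + v} = \sqrt{87 - 552} = \sqrt{-465} = i \sqrt{465}$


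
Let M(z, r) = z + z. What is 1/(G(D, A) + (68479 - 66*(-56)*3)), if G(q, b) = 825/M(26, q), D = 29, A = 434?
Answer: 52/4138309 ≈ 1.2566e-5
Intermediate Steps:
M(z, r) = 2*z
G(q, b) = 825/52 (G(q, b) = 825/((2*26)) = 825/52)
1/(G(D, A) + (68479 - 66*(-56)*3)) = 1/(825/52 + (68479 - 66*(-56)*3)) = 1/(825/52 + (68479 + 3696*3)) = 1/(825/52 + (68479 + 11088)) = 1/(825/52 + 79567) = 1/(4138309/52) = 52/4138309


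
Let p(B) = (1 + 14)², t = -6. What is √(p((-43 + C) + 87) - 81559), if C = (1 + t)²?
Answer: I*√81334 ≈ 285.19*I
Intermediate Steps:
C = 25 (C = (1 - 6)² = (-5)² = 25)
p(B) = 225 (p(B) = 15² = 225)
√(p((-43 + C) + 87) - 81559) = √(225 - 81559) = √(-81334) = I*√81334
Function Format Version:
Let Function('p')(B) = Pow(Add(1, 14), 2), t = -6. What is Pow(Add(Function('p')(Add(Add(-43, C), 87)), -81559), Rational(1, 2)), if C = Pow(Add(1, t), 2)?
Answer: Mul(I, Pow(81334, Rational(1, 2))) ≈ Mul(285.19, I)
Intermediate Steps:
C = 25 (C = Pow(Add(1, -6), 2) = Pow(-5, 2) = 25)
Function('p')(B) = 225 (Function('p')(B) = Pow(15, 2) = 225)
Pow(Add(Function('p')(Add(Add(-43, C), 87)), -81559), Rational(1, 2)) = Pow(Add(225, -81559), Rational(1, 2)) = Pow(-81334, Rational(1, 2)) = Mul(I, Pow(81334, Rational(1, 2)))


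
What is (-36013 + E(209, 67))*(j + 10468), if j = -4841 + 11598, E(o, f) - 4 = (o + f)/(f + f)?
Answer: -41554709625/67 ≈ -6.2022e+8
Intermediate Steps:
E(o, f) = 4 + (f + o)/(2*f) (E(o, f) = 4 + (o + f)/(f + f) = 4 + (f + o)/((2*f)) = 4 + (f + o)*(1/(2*f)) = 4 + (f + o)/(2*f))
j = 6757
(-36013 + E(209, 67))*(j + 10468) = (-36013 + (1/2)*(209 + 9*67)/67)*(6757 + 10468) = (-36013 + (1/2)*(1/67)*(209 + 603))*17225 = (-36013 + (1/2)*(1/67)*812)*17225 = (-36013 + 406/67)*17225 = -2412465/67*17225 = -41554709625/67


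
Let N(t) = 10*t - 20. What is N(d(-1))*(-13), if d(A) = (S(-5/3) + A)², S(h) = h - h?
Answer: 130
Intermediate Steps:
S(h) = 0
d(A) = A² (d(A) = (0 + A)² = A²)
N(t) = -20 + 10*t
N(d(-1))*(-13) = (-20 + 10*(-1)²)*(-13) = (-20 + 10*1)*(-13) = (-20 + 10)*(-13) = -10*(-13) = 130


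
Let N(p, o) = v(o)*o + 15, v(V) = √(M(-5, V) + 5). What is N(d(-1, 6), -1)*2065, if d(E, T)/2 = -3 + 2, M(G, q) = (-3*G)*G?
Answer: 30975 - 2065*I*√70 ≈ 30975.0 - 17277.0*I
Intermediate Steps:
M(G, q) = -3*G²
d(E, T) = -2 (d(E, T) = 2*(-3 + 2) = 2*(-1) = -2)
v(V) = I*√70 (v(V) = √(-3*(-5)² + 5) = √(-3*25 + 5) = √(-75 + 5) = √(-70) = I*√70)
N(p, o) = 15 + I*o*√70 (N(p, o) = (I*√70)*o + 15 = I*o*√70 + 15 = 15 + I*o*√70)
N(d(-1, 6), -1)*2065 = (15 + I*(-1)*√70)*2065 = (15 - I*√70)*2065 = 30975 - 2065*I*√70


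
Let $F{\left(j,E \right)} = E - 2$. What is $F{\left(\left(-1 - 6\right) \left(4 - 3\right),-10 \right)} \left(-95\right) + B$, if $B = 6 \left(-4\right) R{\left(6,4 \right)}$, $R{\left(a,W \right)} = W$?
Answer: $1044$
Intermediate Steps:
$F{\left(j,E \right)} = -2 + E$ ($F{\left(j,E \right)} = E - 2 = -2 + E$)
$B = -96$ ($B = 6 \left(-4\right) 4 = \left(-24\right) 4 = -96$)
$F{\left(\left(-1 - 6\right) \left(4 - 3\right),-10 \right)} \left(-95\right) + B = \left(-2 - 10\right) \left(-95\right) - 96 = \left(-12\right) \left(-95\right) - 96 = 1140 - 96 = 1044$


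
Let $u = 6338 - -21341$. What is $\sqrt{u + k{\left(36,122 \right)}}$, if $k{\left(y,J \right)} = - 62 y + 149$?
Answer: $18 \sqrt{79} \approx 159.99$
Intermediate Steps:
$k{\left(y,J \right)} = 149 - 62 y$
$u = 27679$ ($u = 6338 + 21341 = 27679$)
$\sqrt{u + k{\left(36,122 \right)}} = \sqrt{27679 + \left(149 - 2232\right)} = \sqrt{27679 - 2083} = \sqrt{25596} = 18 \sqrt{79}$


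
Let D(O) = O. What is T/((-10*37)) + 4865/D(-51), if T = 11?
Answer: -1800611/18870 ≈ -95.422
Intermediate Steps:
T/((-10*37)) + 4865/D(-51) = 11/((-10*37)) + 4865/(-51) = 11/(-370) + 4865*(-1/51) = 11*(-1/370) - 4865/51 = -11/370 - 4865/51 = -1800611/18870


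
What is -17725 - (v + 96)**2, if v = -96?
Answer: -17725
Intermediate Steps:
-17725 - (v + 96)**2 = -17725 - (-96 + 96)**2 = -17725 - 1*0**2 = -17725 - 1*0 = -17725 + 0 = -17725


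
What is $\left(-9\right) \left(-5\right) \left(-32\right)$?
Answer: $-1440$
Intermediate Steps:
$\left(-9\right) \left(-5\right) \left(-32\right) = 45 \left(-32\right) = -1440$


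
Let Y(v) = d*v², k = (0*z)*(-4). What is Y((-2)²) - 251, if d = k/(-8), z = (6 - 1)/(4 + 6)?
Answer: -251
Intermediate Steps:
z = ½ (z = 5/10 = 5*(⅒) = ½ ≈ 0.50000)
k = 0 (k = (0*(½))*(-4) = 0*(-4) = 0)
d = 0 (d = 0/(-8) = 0*(-⅛) = 0)
Y(v) = 0 (Y(v) = 0*v² = 0)
Y((-2)²) - 251 = 0 - 251 = -251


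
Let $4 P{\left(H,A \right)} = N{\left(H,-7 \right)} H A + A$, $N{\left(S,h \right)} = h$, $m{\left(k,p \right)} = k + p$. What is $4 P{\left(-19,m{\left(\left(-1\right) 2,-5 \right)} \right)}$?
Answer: $-938$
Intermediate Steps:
$P{\left(H,A \right)} = \frac{A}{4} - \frac{7 A H}{4}$ ($P{\left(H,A \right)} = \frac{- 7 H A + A}{4} = \frac{- 7 A H + A}{4} = \frac{A - 7 A H}{4} = \frac{A}{4} - \frac{7 A H}{4}$)
$4 P{\left(-19,m{\left(\left(-1\right) 2,-5 \right)} \right)} = 4 \frac{\left(\left(-1\right) 2 - 5\right) \left(1 - -133\right)}{4} = 4 \frac{\left(-2 - 5\right) \left(1 + 133\right)}{4} = 4 \cdot \frac{1}{4} \left(-7\right) 134 = 4 \left(- \frac{469}{2}\right) = -938$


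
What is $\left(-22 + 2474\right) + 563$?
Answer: $3015$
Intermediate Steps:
$\left(-22 + 2474\right) + 563 = 2452 + 563 = 3015$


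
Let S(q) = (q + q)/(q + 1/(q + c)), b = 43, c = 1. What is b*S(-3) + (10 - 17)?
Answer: 467/7 ≈ 66.714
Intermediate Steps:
S(q) = 2*q/(q + 1/(1 + q)) (S(q) = (q + q)/(q + 1/(q + 1)) = (2*q)/(q + 1/(1 + q)) = 2*q/(q + 1/(1 + q)))
b*S(-3) + (10 - 17) = 43*(2*(-3)*(1 - 3)/(1 - 3 + (-3)²)) + (10 - 17) = 43*(2*(-3)*(-2)/(1 - 3 + 9)) - 7 = 43*(2*(-3)*(-2)/7) - 7 = 43*(2*(-3)*(⅐)*(-2)) - 7 = 43*(12/7) - 7 = 516/7 - 7 = 467/7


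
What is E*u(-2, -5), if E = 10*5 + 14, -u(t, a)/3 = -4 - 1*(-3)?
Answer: 192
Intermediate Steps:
u(t, a) = 3 (u(t, a) = -3*(-4 - 1*(-3)) = -3*(-4 + 3) = -3*(-1) = 3)
E = 64 (E = 50 + 14 = 64)
E*u(-2, -5) = 64*3 = 192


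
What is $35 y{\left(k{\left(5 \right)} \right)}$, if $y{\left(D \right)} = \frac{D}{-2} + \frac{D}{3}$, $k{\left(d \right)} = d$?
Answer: $- \frac{175}{6} \approx -29.167$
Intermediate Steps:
$y{\left(D \right)} = - \frac{D}{6}$ ($y{\left(D \right)} = D \left(- \frac{1}{2}\right) + D \frac{1}{3} = - \frac{D}{2} + \frac{D}{3} = - \frac{D}{6}$)
$35 y{\left(k{\left(5 \right)} \right)} = 35 \left(\left(- \frac{1}{6}\right) 5\right) = 35 \left(- \frac{5}{6}\right) = - \frac{175}{6}$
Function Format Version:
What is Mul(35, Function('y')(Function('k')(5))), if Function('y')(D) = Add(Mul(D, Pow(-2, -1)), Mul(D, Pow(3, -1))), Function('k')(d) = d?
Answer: Rational(-175, 6) ≈ -29.167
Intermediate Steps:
Function('y')(D) = Mul(Rational(-1, 6), D) (Function('y')(D) = Add(Mul(D, Rational(-1, 2)), Mul(D, Rational(1, 3))) = Add(Mul(Rational(-1, 2), D), Mul(Rational(1, 3), D)) = Mul(Rational(-1, 6), D))
Mul(35, Function('y')(Function('k')(5))) = Mul(35, Mul(Rational(-1, 6), 5)) = Mul(35, Rational(-5, 6)) = Rational(-175, 6)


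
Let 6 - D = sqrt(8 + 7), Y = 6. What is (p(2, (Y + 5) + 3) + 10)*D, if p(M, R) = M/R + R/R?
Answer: 468/7 - 78*sqrt(15)/7 ≈ 23.701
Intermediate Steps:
p(M, R) = 1 + M/R (p(M, R) = M/R + 1 = 1 + M/R)
D = 6 - sqrt(15) (D = 6 - sqrt(8 + 7) = 6 - sqrt(15) ≈ 2.1270)
(p(2, (Y + 5) + 3) + 10)*D = ((2 + ((6 + 5) + 3))/((6 + 5) + 3) + 10)*(6 - sqrt(15)) = ((2 + (11 + 3))/(11 + 3) + 10)*(6 - sqrt(15)) = ((2 + 14)/14 + 10)*(6 - sqrt(15)) = ((1/14)*16 + 10)*(6 - sqrt(15)) = (8/7 + 10)*(6 - sqrt(15)) = 78*(6 - sqrt(15))/7 = 468/7 - 78*sqrt(15)/7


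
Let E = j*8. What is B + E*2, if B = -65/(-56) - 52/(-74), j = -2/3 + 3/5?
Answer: 24763/31080 ≈ 0.79675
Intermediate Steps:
j = -1/15 (j = -2*⅓ + 3*(⅕) = -⅔ + ⅗ = -1/15 ≈ -0.066667)
E = -8/15 (E = -1/15*8 = -8/15 ≈ -0.53333)
B = 3861/2072 (B = -65*(-1/56) - 52*(-1/74) = 65/56 + 26/37 = 3861/2072 ≈ 1.8634)
B + E*2 = 3861/2072 - 8/15*2 = 3861/2072 - 16/15 = 24763/31080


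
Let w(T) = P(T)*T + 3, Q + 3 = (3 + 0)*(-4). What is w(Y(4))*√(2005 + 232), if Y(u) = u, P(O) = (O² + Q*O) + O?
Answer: -157*√2237 ≈ -7425.6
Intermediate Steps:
Q = -15 (Q = -3 + (3 + 0)*(-4) = -3 + 3*(-4) = -3 - 12 = -15)
P(O) = O² - 14*O (P(O) = (O² - 15*O) + O = O² - 14*O)
w(T) = 3 + T²*(-14 + T) (w(T) = (T*(-14 + T))*T + 3 = T²*(-14 + T) + 3 = 3 + T²*(-14 + T))
w(Y(4))*√(2005 + 232) = (3 + 4²*(-14 + 4))*√(2005 + 232) = (3 + 16*(-10))*√2237 = (3 - 160)*√2237 = -157*√2237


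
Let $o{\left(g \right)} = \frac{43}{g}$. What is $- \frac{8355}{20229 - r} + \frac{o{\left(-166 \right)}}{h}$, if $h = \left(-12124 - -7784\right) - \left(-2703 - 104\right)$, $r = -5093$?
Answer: $- \frac{531268711}{1610972979} \approx -0.32978$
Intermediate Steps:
$h = -1533$ ($h = \left(-12124 + 7784\right) - -2807 = -4340 + 2807 = -1533$)
$- \frac{8355}{20229 - r} + \frac{o{\left(-166 \right)}}{h} = - \frac{8355}{20229 - -5093} + \frac{43 \frac{1}{-166}}{-1533} = - \frac{8355}{20229 + 5093} + 43 \left(- \frac{1}{166}\right) \left(- \frac{1}{1533}\right) = - \frac{8355}{25322} - - \frac{43}{254478} = \left(-8355\right) \frac{1}{25322} + \frac{43}{254478} = - \frac{8355}{25322} + \frac{43}{254478} = - \frac{531268711}{1610972979}$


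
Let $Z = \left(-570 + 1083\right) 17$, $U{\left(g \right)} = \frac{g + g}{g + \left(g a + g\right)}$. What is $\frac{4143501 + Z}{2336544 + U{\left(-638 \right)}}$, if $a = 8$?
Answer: $\frac{20761110}{11682721} \approx 1.7771$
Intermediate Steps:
$U{\left(g \right)} = \frac{1}{5}$ ($U{\left(g \right)} = \frac{g + g}{g + \left(g 8 + g\right)} = \frac{2 g}{g + \left(8 g + g\right)} = \frac{2 g}{g + 9 g} = \frac{2 g}{10 g} = 2 g \frac{1}{10 g} = \frac{1}{5}$)
$Z = 8721$ ($Z = 513 \cdot 17 = 8721$)
$\frac{4143501 + Z}{2336544 + U{\left(-638 \right)}} = \frac{4143501 + 8721}{2336544 + \frac{1}{5}} = \frac{4152222}{\frac{11682721}{5}} = 4152222 \cdot \frac{5}{11682721} = \frac{20761110}{11682721}$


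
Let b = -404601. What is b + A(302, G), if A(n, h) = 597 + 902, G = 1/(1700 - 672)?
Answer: -403102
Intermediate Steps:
G = 1/1028 ≈ 0.00097276
A(n, h) = 1499
b + A(302, G) = -404601 + 1499 = -403102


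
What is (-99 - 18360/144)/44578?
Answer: -453/89156 ≈ -0.0050810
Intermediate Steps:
(-99 - 18360/144)/44578 = (-99 - 18360/144)*(1/44578) = (-99 - 153*5/6)*(1/44578) = (-99 - 255/2)*(1/44578) = -453/2*1/44578 = -453/89156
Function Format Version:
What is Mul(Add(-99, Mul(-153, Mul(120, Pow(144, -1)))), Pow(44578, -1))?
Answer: Rational(-453, 89156) ≈ -0.0050810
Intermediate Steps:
Mul(Add(-99, Mul(-153, Mul(120, Pow(144, -1)))), Pow(44578, -1)) = Mul(Add(-99, Mul(-153, Mul(120, Rational(1, 144)))), Rational(1, 44578)) = Mul(Add(-99, Mul(-153, Rational(5, 6))), Rational(1, 44578)) = Mul(Add(-99, Rational(-255, 2)), Rational(1, 44578)) = Mul(Rational(-453, 2), Rational(1, 44578)) = Rational(-453, 89156)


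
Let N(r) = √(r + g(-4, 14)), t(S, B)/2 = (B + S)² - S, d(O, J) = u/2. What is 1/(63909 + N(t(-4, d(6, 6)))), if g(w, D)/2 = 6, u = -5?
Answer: 127818/8168720353 - √418/8168720353 ≈ 1.5645e-5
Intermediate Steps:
g(w, D) = 12 (g(w, D) = 2*6 = 12)
d(O, J) = -5/2
t(S, B) = -2*S + 2*(B + S)² (t(S, B) = 2*((B + S)² - S) = -2*S + 2*(B + S)²)
N(r) = √(12 + r) (N(r) = √(r + 12) = √(12 + r))
1/(63909 + N(t(-4, d(6, 6)))) = 1/(63909 + √(12 + (-2*(-4) + 2*(-5/2 - 4)²))) = 1/(63909 + √(12 + (8 + 2*(-13/2)²))) = 1/(63909 + √(12 + (8 + 2*(169/4)))) = 1/(63909 + √(12 + (8 + 169/2))) = 1/(63909 + √(12 + 185/2)) = 1/(63909 + √(209/2)) = 1/(63909 + √418/2)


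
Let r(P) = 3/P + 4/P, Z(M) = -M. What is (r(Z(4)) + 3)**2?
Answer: 25/16 ≈ 1.5625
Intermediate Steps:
r(P) = 7/P
(r(Z(4)) + 3)**2 = (7/((-1*4)) + 3)**2 = (7/(-4) + 3)**2 = (7*(-1/4) + 3)**2 = (-7/4 + 3)**2 = (5/4)**2 = 25/16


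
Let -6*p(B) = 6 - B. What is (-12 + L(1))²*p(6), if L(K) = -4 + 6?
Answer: 0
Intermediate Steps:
L(K) = 2
p(B) = -1 + B/6 (p(B) = -(6 - B)/6 = -1 + B/6)
(-12 + L(1))²*p(6) = (-12 + 2)²*(-1 + (⅙)*6) = (-10)²*(-1 + 1) = 100*0 = 0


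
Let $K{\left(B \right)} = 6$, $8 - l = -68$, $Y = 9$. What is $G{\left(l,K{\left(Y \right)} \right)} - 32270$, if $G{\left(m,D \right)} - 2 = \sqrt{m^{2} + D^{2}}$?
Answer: $-32268 + 2 \sqrt{1453} \approx -32192.0$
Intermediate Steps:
$l = 76$ ($l = 8 - -68 = 8 + 68 = 76$)
$G{\left(m,D \right)} = 2 + \sqrt{D^{2} + m^{2}}$ ($G{\left(m,D \right)} = 2 + \sqrt{m^{2} + D^{2}} = 2 + \sqrt{D^{2} + m^{2}}$)
$G{\left(l,K{\left(Y \right)} \right)} - 32270 = \left(2 + \sqrt{6^{2} + 76^{2}}\right) - 32270 = \left(2 + \sqrt{36 + 5776}\right) - 32270 = \left(2 + \sqrt{5812}\right) - 32270 = \left(2 + 2 \sqrt{1453}\right) - 32270 = -32268 + 2 \sqrt{1453}$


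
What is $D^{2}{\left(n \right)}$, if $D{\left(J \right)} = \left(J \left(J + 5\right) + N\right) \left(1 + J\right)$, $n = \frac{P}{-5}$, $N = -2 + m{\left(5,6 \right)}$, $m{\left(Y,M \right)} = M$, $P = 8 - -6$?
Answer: $\frac{236196}{15625} \approx 15.117$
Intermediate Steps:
$P = 14$ ($P = 8 + 6 = 14$)
$N = 4$ ($N = -2 + 6 = 4$)
$n = - \frac{14}{5}$ ($n = \frac{14}{-5} = 14 \left(- \frac{1}{5}\right) = - \frac{14}{5} \approx -2.8$)
$D{\left(J \right)} = \left(1 + J\right) \left(4 + J \left(5 + J\right)\right)$ ($D{\left(J \right)} = \left(J \left(J + 5\right) + 4\right) \left(1 + J\right) = \left(J \left(5 + J\right) + 4\right) \left(1 + J\right) = \left(4 + J \left(5 + J\right)\right) \left(1 + J\right) = \left(1 + J\right) \left(4 + J \left(5 + J\right)\right)$)
$D^{2}{\left(n \right)} = \left(4 + \left(- \frac{14}{5}\right)^{3} + 6 \left(- \frac{14}{5}\right)^{2} + 9 \left(- \frac{14}{5}\right)\right)^{2} = \left(4 - \frac{2744}{125} + 6 \cdot \frac{196}{25} - \frac{126}{5}\right)^{2} = \left(4 - \frac{2744}{125} + \frac{1176}{25} - \frac{126}{5}\right)^{2} = \left(\frac{486}{125}\right)^{2} = \frac{236196}{15625}$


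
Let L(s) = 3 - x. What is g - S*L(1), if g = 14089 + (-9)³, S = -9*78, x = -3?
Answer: 17572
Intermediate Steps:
S = -702
L(s) = 6 (L(s) = 3 - 1*(-3) = 3 + 3 = 6)
g = 13360 (g = 14089 - 729 = 13360)
g - S*L(1) = 13360 - (-702)*6 = 13360 - 1*(-4212) = 13360 + 4212 = 17572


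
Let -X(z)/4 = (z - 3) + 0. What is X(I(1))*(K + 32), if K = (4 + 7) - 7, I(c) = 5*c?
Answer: -288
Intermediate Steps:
K = 4 (K = 11 - 7 = 4)
X(z) = 12 - 4*z (X(z) = -4*((z - 3) + 0) = -4*((-3 + z) + 0) = -4*(-3 + z) = 12 - 4*z)
X(I(1))*(K + 32) = (12 - 20)*(4 + 32) = (12 - 4*5)*36 = (12 - 20)*36 = -8*36 = -288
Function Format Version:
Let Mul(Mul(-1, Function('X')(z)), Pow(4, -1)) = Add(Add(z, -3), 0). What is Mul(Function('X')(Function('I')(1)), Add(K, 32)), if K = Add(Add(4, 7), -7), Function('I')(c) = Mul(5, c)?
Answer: -288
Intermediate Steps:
K = 4 (K = Add(11, -7) = 4)
Function('X')(z) = Add(12, Mul(-4, z)) (Function('X')(z) = Mul(-4, Add(Add(z, -3), 0)) = Mul(-4, Add(Add(-3, z), 0)) = Mul(-4, Add(-3, z)) = Add(12, Mul(-4, z)))
Mul(Function('X')(Function('I')(1)), Add(K, 32)) = Mul(Add(12, Mul(-4, Mul(5, 1))), Add(4, 32)) = Mul(Add(12, Mul(-4, 5)), 36) = Mul(Add(12, -20), 36) = Mul(-8, 36) = -288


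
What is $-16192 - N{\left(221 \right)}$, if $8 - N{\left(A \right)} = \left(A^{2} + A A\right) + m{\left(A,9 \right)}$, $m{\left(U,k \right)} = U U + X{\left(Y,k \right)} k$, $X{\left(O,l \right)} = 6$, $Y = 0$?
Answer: $130377$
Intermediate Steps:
$m{\left(U,k \right)} = U^{2} + 6 k$ ($m{\left(U,k \right)} = U U + 6 k = U^{2} + 6 k$)
$N{\left(A \right)} = -46 - 3 A^{2}$ ($N{\left(A \right)} = 8 - \left(\left(A^{2} + A A\right) + \left(A^{2} + 6 \cdot 9\right)\right) = 8 - \left(\left(A^{2} + A^{2}\right) + \left(A^{2} + 54\right)\right) = 8 - \left(2 A^{2} + \left(54 + A^{2}\right)\right) = 8 - \left(54 + 3 A^{2}\right) = -46 - 3 A^{2}$)
$-16192 - N{\left(221 \right)} = -16192 - \left(-46 - 3 \cdot 221^{2}\right) = -16192 - \left(-46 - 146523\right) = -16192 - -146569 = -16192 + 146569 = 130377$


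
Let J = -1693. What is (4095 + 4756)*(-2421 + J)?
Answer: -36413014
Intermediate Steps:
(4095 + 4756)*(-2421 + J) = (4095 + 4756)*(-2421 - 1693) = 8851*(-4114) = -36413014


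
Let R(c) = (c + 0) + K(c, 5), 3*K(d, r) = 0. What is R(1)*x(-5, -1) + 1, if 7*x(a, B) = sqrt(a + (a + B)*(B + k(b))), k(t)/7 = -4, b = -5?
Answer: 20/7 ≈ 2.8571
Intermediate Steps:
k(t) = -28 (k(t) = 7*(-4) = -28)
K(d, r) = 0 (K(d, r) = (1/3)*0 = 0)
x(a, B) = sqrt(a + (-28 + B)*(B + a))/7 (x(a, B) = sqrt(a + (a + B)*(B - 28))/7 = sqrt(a + (B + a)*(-28 + B))/7 = sqrt(a + (-28 + B)*(B + a))/7)
R(c) = c (R(c) = (c + 0) + 0 = c + 0 = c)
R(1)*x(-5, -1) + 1 = 1*(sqrt((-1)**2 - 28*(-1) - 27*(-5) - 1*(-5))/7) + 1 = 1*(sqrt(1 + 28 + 135 + 5)/7) + 1 = 1*(sqrt(169)/7) + 1 = 1*((1/7)*13) + 1 = 1*(13/7) + 1 = 13/7 + 1 = 20/7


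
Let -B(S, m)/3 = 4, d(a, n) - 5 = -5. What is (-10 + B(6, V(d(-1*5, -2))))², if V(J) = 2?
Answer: 484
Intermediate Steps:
d(a, n) = 0 (d(a, n) = 5 - 5 = 0)
B(S, m) = -12 (B(S, m) = -3*4 = -12)
(-10 + B(6, V(d(-1*5, -2))))² = (-10 - 12)² = (-22)² = 484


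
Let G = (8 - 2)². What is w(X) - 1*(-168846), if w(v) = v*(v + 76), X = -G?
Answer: 167406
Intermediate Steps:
G = 36 (G = 6² = 36)
X = -36 (X = -1*36 = -36)
w(v) = v*(76 + v)
w(X) - 1*(-168846) = -36*(76 - 36) - 1*(-168846) = -36*40 + 168846 = -1440 + 168846 = 167406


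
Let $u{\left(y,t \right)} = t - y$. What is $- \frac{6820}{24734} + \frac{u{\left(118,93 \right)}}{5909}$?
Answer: $- \frac{20458865}{73076603} \approx -0.27996$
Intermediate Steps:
$- \frac{6820}{24734} + \frac{u{\left(118,93 \right)}}{5909} = - \frac{6820}{24734} + \frac{93 - 118}{5909} = \left(-6820\right) \frac{1}{24734} + \left(93 - 118\right) \frac{1}{5909} = - \frac{3410}{12367} - \frac{25}{5909} = - \frac{20458865}{73076603}$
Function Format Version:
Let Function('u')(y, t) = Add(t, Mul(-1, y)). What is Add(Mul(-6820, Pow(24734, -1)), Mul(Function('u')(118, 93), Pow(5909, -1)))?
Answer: Rational(-20458865, 73076603) ≈ -0.27996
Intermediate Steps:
Add(Mul(-6820, Pow(24734, -1)), Mul(Function('u')(118, 93), Pow(5909, -1))) = Add(Mul(-6820, Pow(24734, -1)), Mul(Add(93, Mul(-1, 118)), Pow(5909, -1))) = Add(Mul(-6820, Rational(1, 24734)), Mul(Add(93, -118), Rational(1, 5909))) = Add(Rational(-3410, 12367), Mul(-25, Rational(1, 5909))) = Add(Rational(-3410, 12367), Rational(-25, 5909)) = Rational(-20458865, 73076603)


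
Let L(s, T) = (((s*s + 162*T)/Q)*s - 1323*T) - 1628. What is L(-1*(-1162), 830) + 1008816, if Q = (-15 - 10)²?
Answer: 1668412298/625 ≈ 2.6695e+6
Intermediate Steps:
Q = 625 (Q = (-25)² = 625)
L(s, T) = -1628 - 1323*T + s*(s²/625 + 162*T/625) (L(s, T) = (((s*s + 162*T)/625)*s - 1323*T) - 1628 = (((s² + 162*T)*(1/625))*s - 1323*T) - 1628 = ((s²/625 + 162*T/625)*s - 1323*T) - 1628 = (s*(s²/625 + 162*T/625) - 1323*T) - 1628 = (-1323*T + s*(s²/625 + 162*T/625)) - 1628 = -1628 - 1323*T + s*(s²/625 + 162*T/625))
L(-1*(-1162), 830) + 1008816 = (-1628 - 1323*830 + (-1*(-1162))³/625 + (162/625)*830*(-1*(-1162))) + 1008816 = (-1628 - 1098090 + (1/625)*1162³ + (162/625)*830*1162) + 1008816 = (-1628 - 1098090 + (1/625)*1568983528 + 31248504/125) + 1008816 = (-1628 - 1098090 + 1568983528/625 + 31248504/125) + 1008816 = 1037902298/625 + 1008816 = 1668412298/625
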